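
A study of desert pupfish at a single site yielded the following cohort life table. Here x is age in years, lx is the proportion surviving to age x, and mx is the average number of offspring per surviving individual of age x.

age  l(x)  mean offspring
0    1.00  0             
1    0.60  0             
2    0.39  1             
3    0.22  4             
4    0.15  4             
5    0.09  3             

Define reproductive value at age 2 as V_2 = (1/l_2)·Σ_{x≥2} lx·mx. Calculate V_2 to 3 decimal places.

lx·mx for x ≥ 2: 0.39, 0.88, 0.6, 0.27 → sum = 2.14
V_2 = 2.14 / l_2 = 2.14 / 0.39 = 5.487179… → 5.487

5.487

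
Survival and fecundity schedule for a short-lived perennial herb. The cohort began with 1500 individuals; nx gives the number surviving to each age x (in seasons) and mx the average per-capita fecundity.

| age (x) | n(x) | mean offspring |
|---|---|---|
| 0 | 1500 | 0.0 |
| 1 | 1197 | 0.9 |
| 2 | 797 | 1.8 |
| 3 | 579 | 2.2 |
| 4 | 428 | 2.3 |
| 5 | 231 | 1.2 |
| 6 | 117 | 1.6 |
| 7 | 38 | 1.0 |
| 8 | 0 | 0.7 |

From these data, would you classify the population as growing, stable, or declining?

growing

lx = nx/n0 = nx/1500: 1, 0.798, 0.53133…, 0.386, 0.28533…, 0.154, 0.078, 0.02533…, 0
R0 = Σ lx·mx = 0 + 0.7182 + 0.9564… + 0.8492 + 0.656267… + 0.1848 + 0.1248 + 0.025333… + 0 = 3.515…
R0 > 1, so the population is growing.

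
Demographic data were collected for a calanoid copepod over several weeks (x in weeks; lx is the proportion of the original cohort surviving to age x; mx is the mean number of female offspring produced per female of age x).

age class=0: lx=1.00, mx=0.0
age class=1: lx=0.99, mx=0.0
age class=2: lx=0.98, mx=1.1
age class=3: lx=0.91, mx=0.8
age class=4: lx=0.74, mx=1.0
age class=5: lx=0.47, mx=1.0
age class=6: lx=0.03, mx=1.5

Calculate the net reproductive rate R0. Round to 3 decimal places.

lx·mx by age: 0, 0, 1.078, 0.728, 0.74, 0.47, 0.045
R0 = Σ lx·mx = 3.061 → 3.061

3.061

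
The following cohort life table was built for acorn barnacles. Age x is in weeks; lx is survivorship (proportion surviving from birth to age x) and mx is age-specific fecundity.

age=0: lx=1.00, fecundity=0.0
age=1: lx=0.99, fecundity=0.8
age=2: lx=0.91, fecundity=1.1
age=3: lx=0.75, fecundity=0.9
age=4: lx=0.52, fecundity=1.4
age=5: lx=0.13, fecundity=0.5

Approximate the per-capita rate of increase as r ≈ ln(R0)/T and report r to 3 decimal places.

R0 = Σ lx·mx = 0 + 0.792 + 1.001 + 0.675 + 0.728 + 0.065 = 3.261
Σ x·lx·mx = 8.056; T = 8.056/3.261 = 2.47041…
r ≈ ln(R0)/T = ln(3.261)/2.47041… = 0.47848… → 0.478

0.478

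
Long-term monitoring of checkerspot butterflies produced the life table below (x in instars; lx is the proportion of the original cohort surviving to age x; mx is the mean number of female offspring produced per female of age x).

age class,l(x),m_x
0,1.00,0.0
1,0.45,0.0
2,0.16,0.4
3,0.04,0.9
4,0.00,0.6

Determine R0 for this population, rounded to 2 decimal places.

0.10

lx·mx by age: 0, 0, 0.064, 0.036, 0
R0 = Σ lx·mx = 0.1 → 0.10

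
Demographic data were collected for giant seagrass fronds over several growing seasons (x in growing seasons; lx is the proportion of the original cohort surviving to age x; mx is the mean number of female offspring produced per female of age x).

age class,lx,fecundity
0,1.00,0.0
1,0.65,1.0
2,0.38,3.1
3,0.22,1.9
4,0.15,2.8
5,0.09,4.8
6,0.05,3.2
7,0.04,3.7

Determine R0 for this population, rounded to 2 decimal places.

lx·mx by age: 0, 0.65, 1.178, 0.418, 0.42, 0.432, 0.16, 0.148
R0 = Σ lx·mx = 3.406 → 3.41

3.41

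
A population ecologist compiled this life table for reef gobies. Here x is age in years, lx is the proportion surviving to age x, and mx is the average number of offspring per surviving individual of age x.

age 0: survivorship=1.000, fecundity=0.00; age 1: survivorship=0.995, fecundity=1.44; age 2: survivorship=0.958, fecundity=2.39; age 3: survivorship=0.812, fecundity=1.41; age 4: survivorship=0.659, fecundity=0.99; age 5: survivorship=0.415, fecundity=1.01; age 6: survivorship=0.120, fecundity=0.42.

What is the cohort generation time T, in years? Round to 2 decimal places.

lx·mx: 0, 1.4328, 2.28962, 1.14492, 0.65241, 0.41915, 0.0504 → R0 = 5.9893
x·lx·mx: 0, 1.4328, 4.57924, 3.43476, 2.60964, 2.09575, 0.3024 → Σ = 14.45459
T = 14.45459 / 5.9893 = 2.413402… → 2.41

2.41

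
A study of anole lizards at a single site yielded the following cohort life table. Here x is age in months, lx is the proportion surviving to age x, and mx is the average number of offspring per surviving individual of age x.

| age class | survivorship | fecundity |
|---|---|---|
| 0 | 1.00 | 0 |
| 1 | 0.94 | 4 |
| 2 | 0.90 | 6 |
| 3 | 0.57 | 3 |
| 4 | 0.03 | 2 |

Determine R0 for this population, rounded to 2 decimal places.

lx·mx by age: 0, 3.76, 5.4, 1.71, 0.06
R0 = Σ lx·mx = 10.93 → 10.93

10.93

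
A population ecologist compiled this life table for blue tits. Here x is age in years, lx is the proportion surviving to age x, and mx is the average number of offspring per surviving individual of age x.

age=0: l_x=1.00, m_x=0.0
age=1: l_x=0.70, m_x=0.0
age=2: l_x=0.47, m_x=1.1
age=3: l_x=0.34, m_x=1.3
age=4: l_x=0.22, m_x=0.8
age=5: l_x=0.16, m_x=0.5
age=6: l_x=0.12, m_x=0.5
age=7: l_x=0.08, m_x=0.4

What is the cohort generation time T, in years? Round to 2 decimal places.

3.10

lx·mx: 0, 0, 0.517, 0.442, 0.176, 0.08, 0.06, 0.032 → R0 = 1.307
x·lx·mx: 0, 0, 1.034, 1.326, 0.704, 0.4, 0.36, 0.224 → Σ = 4.048
T = 4.048 / 1.307 = 3.097169… → 3.10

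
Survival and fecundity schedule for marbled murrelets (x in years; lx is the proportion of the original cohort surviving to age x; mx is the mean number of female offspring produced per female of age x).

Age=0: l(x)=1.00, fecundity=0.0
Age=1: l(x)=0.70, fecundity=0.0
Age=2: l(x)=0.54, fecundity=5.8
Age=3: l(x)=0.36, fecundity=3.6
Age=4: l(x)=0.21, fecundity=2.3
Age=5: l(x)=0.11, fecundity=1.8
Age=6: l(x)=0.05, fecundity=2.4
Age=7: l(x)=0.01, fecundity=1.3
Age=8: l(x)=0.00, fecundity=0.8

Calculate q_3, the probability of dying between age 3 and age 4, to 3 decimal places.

q_3 = (l_3 − l_4) / l_3 = (0.36 − 0.21) / 0.36
     = 0.15 / 0.36 = 0.416667… → 0.417

0.417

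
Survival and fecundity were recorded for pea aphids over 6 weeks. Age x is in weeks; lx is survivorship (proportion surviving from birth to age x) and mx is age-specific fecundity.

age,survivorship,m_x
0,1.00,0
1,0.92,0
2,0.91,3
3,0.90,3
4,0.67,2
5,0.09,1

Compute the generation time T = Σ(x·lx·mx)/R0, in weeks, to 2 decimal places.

lx·mx: 0, 0, 2.73, 2.7, 1.34, 0.09 → R0 = 6.86
x·lx·mx: 0, 0, 5.46, 8.1, 5.36, 0.45 → Σ = 19.37
T = 19.37 / 6.86 = 2.823615… → 2.82

2.82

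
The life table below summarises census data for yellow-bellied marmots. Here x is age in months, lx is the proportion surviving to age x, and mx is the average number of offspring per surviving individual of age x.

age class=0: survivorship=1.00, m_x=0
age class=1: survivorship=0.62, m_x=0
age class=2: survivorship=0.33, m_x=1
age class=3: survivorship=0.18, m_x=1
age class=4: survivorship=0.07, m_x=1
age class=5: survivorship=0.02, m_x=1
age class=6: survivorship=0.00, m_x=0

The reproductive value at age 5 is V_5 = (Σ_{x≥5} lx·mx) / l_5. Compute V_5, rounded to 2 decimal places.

1.00

lx·mx for x ≥ 5: 0.02, 0 → sum = 0.02
V_5 = 0.02 / l_5 = 0.02 / 0.02 = 1 → 1.00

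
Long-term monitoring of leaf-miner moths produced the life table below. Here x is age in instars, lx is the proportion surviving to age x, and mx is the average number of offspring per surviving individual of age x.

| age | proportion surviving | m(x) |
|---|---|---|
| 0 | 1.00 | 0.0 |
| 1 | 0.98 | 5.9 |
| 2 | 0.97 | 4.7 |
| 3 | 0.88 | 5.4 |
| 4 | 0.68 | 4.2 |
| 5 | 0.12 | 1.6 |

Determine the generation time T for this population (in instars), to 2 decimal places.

2.29

lx·mx: 0, 5.782, 4.559, 4.752, 2.856, 0.192 → R0 = 18.141
x·lx·mx: 0, 5.782, 9.118, 14.256, 11.424, 0.96 → Σ = 41.54
T = 41.54 / 18.141 = 2.289841… → 2.29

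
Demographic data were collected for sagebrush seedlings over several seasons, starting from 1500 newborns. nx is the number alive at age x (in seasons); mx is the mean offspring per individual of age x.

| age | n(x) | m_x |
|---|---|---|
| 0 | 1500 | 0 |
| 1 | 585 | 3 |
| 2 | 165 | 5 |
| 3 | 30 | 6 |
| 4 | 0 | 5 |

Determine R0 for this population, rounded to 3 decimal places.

1.840

lx = nx/n0 = nx/1500: 1, 0.39, 0.11, 0.02, 0
lx·mx by age: 0, 1.17, 0.55, 0.12, 0
R0 = Σ lx·mx = 1.84 → 1.840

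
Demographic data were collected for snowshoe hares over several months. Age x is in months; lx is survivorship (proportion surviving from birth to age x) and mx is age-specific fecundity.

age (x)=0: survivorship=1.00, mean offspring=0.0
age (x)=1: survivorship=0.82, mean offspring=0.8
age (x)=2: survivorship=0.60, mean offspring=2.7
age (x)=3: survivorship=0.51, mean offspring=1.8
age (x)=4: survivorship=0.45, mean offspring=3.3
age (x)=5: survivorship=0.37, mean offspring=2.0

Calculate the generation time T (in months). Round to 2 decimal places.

lx·mx: 0, 0.656, 1.62, 0.918, 1.485, 0.74 → R0 = 5.419
x·lx·mx: 0, 0.656, 3.24, 2.754, 5.94, 3.7 → Σ = 16.29
T = 16.29 / 5.419 = 3.00609… → 3.01

3.01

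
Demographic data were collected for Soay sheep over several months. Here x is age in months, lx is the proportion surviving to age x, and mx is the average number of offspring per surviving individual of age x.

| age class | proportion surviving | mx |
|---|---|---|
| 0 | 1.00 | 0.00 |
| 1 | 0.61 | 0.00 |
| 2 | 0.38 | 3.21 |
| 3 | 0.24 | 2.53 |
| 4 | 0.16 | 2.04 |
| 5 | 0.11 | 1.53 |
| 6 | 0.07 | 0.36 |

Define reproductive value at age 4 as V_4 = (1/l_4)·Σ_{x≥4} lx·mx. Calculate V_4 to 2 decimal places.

3.25

lx·mx for x ≥ 4: 0.3264, 0.1683, 0.0252 → sum = 0.5199
V_4 = 0.5199 / l_4 = 0.5199 / 0.16 = 3.249375 → 3.25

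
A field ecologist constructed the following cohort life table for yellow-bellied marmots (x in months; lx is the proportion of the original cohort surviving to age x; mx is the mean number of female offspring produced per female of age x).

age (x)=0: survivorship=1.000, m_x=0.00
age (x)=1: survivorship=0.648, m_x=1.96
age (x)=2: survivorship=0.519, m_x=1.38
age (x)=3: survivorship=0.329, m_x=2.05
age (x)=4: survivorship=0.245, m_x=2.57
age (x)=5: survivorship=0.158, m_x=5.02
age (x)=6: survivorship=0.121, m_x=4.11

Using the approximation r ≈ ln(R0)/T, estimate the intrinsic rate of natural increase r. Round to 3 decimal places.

R0 = Σ lx·mx = 0 + 1.27008 + 0.71622 + 0.67445 + 0.62965 + 0.79316 + 0.49731 = 4.58087
Σ x·lx·mx = 14.19413; T = 14.19413/4.58087 = 3.09857…
r ≈ ln(R0)/T = ln(4.58087)/3.09857… = 0.49116… → 0.491

0.491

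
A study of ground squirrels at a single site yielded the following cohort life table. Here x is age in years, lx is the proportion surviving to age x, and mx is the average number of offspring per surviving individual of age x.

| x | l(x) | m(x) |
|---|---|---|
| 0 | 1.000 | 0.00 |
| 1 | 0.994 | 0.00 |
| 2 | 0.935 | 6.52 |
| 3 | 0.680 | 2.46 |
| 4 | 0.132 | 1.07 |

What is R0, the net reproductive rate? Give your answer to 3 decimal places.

lx·mx by age: 0, 0, 6.0962, 1.6728, 0.14124
R0 = Σ lx·mx = 7.91024 → 7.910

7.910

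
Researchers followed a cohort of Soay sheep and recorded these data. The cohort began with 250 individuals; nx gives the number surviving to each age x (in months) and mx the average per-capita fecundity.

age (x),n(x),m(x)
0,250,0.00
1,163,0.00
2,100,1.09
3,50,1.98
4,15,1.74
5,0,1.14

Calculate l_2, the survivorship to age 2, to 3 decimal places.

l_2 = n_2/n_0 = 100/250 = 0.4 → 0.400

0.400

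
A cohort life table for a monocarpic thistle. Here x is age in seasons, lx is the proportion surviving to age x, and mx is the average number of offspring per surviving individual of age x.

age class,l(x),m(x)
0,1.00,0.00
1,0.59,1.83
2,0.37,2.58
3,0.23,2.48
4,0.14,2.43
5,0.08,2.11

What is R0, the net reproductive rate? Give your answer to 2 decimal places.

3.11

lx·mx by age: 0, 1.0797, 0.9546, 0.5704, 0.3402, 0.1688
R0 = Σ lx·mx = 3.1137 → 3.11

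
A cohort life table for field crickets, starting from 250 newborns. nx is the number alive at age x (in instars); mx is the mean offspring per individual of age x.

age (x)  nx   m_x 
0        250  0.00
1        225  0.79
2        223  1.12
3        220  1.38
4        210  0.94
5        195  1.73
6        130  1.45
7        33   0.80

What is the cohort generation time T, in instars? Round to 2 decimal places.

lx = nx/n0 = nx/250: 1, 0.9, 0.892, 0.88, 0.84, 0.78, 0.52, 0.132
lx·mx: 0, 0.711, 0.99904, 1.2144, 0.7896, 1.3494, 0.754, 0.1056 → R0 = 5.92304
x·lx·mx: 0, 0.711, 1.99808, 3.6432, 3.1584, 6.747, 4.524, 0.7392 → Σ = 21.52088
T = 21.52088 / 5.92304 = 3.633418… → 3.63

3.63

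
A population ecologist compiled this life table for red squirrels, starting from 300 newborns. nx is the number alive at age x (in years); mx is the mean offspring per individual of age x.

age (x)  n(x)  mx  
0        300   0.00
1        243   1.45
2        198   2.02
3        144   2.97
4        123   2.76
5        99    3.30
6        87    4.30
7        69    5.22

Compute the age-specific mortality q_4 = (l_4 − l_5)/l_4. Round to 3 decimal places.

lx = nx/n0 = nx/300: 1, 0.81, 0.66, 0.48, 0.41, 0.33, 0.29, 0.23
q_4 = (l_4 − l_5) / l_4 = (0.41 − 0.33) / 0.41
     = 0.08 / 0.41 = 0.195122… → 0.195

0.195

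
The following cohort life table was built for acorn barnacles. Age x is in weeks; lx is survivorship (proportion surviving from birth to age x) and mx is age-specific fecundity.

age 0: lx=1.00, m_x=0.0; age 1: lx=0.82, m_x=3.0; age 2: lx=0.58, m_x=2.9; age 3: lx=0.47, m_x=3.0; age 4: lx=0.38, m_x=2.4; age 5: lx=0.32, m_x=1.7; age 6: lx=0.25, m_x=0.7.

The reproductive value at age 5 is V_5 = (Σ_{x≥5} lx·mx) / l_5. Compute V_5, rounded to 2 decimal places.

2.25

lx·mx for x ≥ 5: 0.544, 0.175 → sum = 0.719
V_5 = 0.719 / l_5 = 0.719 / 0.32 = 2.246875 → 2.25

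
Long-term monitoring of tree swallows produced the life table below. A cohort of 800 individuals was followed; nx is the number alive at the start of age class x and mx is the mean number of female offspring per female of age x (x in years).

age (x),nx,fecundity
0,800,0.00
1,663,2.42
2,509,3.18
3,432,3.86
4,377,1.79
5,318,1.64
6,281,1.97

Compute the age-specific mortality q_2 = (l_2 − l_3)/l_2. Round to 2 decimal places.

0.15

lx = nx/n0 = nx/800: 1, 0.82875, 0.63625, 0.54, 0.47125, 0.3975, 0.35125
q_2 = (l_2 − l_3) / l_2 = (0.63625 − 0.54) / 0.63625
     = 0.09625 / 0.63625 = 0.151277… → 0.15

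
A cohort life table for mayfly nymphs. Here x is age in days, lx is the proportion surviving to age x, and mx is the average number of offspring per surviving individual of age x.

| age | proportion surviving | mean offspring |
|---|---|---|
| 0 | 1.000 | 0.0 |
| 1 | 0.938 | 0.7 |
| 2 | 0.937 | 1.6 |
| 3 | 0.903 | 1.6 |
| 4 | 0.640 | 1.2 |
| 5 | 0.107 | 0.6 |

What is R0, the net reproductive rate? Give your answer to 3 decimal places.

lx·mx by age: 0, 0.6566, 1.4992, 1.4448, 0.768, 0.0642
R0 = Σ lx·mx = 4.4328 → 4.433

4.433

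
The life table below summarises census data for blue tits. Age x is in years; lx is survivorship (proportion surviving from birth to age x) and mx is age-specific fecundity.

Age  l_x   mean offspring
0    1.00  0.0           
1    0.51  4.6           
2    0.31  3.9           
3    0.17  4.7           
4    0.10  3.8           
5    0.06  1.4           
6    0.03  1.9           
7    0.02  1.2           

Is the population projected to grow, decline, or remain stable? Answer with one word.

growing

R0 = Σ lx·mx = 0 + 2.346 + 1.209 + 0.799 + 0.38 + 0.084 + 0.057 + 0.024 = 4.899
R0 > 1, so the population is growing.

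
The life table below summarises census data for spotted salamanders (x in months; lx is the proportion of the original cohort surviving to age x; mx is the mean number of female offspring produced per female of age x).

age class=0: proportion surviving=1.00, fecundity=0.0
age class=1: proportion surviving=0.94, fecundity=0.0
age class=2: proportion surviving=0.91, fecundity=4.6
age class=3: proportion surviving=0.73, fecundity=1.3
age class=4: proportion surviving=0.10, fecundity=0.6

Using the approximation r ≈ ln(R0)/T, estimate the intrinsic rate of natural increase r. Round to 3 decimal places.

0.747

R0 = Σ lx·mx = 0 + 0 + 4.186 + 0.949 + 0.06 = 5.195
Σ x·lx·mx = 11.459; T = 11.459/5.195 = 2.20577…
r ≈ ln(R0)/T = ln(5.195)/2.20577… = 0.74699… → 0.747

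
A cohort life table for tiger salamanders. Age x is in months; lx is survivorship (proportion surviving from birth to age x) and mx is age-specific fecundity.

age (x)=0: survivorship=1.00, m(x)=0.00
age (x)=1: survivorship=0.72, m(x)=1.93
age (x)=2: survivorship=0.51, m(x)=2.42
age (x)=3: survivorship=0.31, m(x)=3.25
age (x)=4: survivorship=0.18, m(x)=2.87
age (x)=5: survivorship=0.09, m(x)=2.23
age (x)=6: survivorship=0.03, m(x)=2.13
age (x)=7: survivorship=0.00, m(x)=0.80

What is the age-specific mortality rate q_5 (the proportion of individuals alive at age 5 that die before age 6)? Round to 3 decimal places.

0.667

q_5 = (l_5 − l_6) / l_5 = (0.09 − 0.03) / 0.09
     = 0.06 / 0.09 = 0.666667… → 0.667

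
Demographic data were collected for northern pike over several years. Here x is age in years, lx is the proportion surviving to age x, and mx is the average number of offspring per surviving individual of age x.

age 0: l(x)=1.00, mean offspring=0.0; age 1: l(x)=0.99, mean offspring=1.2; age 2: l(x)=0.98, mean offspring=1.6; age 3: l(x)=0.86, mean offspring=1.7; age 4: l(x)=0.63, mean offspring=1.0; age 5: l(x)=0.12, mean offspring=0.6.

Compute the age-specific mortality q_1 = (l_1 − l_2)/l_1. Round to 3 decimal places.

q_1 = (l_1 − l_2) / l_1 = (0.99 − 0.98) / 0.99
     = 0.01 / 0.99 = 0.010101… → 0.010

0.010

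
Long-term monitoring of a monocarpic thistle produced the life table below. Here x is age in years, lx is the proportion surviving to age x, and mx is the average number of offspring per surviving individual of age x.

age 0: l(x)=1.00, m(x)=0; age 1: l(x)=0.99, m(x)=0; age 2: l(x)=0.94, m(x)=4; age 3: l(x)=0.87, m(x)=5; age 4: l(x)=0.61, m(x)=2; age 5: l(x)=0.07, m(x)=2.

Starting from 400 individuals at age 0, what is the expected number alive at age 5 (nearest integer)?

28

Expected survivors = N0 · l_5 = 400 × 0.07 = 28 → 28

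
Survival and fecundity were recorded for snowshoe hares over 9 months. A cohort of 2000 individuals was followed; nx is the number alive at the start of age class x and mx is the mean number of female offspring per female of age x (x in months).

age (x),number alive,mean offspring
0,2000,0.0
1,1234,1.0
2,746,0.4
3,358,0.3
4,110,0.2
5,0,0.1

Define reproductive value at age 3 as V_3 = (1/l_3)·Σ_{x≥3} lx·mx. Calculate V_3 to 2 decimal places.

lx = nx/n0 = nx/2000: 1, 0.617, 0.373, 0.179, 0.055, 0
lx·mx for x ≥ 3: 0.0537, 0.011, 0 → sum = 0.0647
V_3 = 0.0647 / l_3 = 0.0647 / 0.179 = 0.361453… → 0.36

0.36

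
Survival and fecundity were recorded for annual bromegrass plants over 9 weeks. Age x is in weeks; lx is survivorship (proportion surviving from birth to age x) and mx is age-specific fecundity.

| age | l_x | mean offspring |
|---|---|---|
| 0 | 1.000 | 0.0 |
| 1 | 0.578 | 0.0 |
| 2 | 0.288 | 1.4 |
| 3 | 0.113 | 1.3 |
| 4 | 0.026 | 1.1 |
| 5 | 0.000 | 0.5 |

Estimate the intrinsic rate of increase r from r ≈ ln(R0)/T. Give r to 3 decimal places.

R0 = Σ lx·mx = 0 + 0 + 0.4032 + 0.1469 + 0.0286 + 0 = 0.5787
Σ x·lx·mx = 1.3615; T = 1.3615/0.5787 = 2.35269…
r ≈ ln(R0)/T = ln(0.5787)/2.35269… = -0.23249… → -0.232

-0.232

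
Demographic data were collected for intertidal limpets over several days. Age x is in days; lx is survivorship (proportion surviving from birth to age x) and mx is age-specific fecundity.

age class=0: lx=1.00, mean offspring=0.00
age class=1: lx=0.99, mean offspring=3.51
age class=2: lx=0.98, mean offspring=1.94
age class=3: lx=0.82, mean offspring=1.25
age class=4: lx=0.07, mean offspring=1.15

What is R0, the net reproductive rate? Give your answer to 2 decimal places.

lx·mx by age: 0, 3.4749, 1.9012, 1.025, 0.0805
R0 = Σ lx·mx = 6.4816 → 6.48

6.48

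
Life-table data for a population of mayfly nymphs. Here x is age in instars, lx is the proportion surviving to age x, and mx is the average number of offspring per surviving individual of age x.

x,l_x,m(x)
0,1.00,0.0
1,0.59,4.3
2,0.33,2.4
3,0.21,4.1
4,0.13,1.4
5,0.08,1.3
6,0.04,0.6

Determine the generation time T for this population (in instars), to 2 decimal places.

lx·mx: 0, 2.537, 0.792, 0.861, 0.182, 0.104, 0.024 → R0 = 4.5
x·lx·mx: 0, 2.537, 1.584, 2.583, 0.728, 0.52, 0.144 → Σ = 8.096
T = 8.096 / 4.5 = 1.799111… → 1.80

1.80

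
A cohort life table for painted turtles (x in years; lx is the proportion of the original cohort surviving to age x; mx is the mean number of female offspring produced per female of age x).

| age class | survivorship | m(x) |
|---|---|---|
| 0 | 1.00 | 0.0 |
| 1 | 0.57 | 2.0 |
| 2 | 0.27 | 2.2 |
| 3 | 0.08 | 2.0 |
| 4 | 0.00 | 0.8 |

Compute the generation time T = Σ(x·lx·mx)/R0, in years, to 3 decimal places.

1.483

lx·mx: 0, 1.14, 0.594, 0.16, 0 → R0 = 1.894
x·lx·mx: 0, 1.14, 1.188, 0.48, 0 → Σ = 2.808
T = 2.808 / 1.894 = 1.482577… → 1.483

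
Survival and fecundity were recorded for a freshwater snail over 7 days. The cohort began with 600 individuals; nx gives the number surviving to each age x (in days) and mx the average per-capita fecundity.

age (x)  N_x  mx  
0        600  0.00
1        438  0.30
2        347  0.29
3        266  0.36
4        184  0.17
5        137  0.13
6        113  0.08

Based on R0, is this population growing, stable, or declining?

lx = nx/n0 = nx/600: 1, 0.73, 0.57833…, 0.44333…, 0.30667…, 0.22833…, 0.18833…
R0 = Σ lx·mx = 0 + 0.219 + 0.167717… + 0.1596… + 0.052133… + 0.029683… + 0.015067… = 0.6432…
R0 < 1, so the population is declining.

declining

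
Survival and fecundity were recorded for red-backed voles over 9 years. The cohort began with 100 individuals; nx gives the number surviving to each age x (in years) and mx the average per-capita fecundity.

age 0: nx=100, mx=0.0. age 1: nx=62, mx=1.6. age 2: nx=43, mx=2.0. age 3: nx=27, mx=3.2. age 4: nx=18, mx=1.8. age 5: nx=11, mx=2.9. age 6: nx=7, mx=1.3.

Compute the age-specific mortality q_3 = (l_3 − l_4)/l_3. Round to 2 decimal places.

lx = nx/n0 = nx/100: 1, 0.62, 0.43, 0.27, 0.18, 0.11, 0.07
q_3 = (l_3 − l_4) / l_3 = (0.27 − 0.18) / 0.27
     = 0.09 / 0.27 = 0.333333… → 0.33

0.33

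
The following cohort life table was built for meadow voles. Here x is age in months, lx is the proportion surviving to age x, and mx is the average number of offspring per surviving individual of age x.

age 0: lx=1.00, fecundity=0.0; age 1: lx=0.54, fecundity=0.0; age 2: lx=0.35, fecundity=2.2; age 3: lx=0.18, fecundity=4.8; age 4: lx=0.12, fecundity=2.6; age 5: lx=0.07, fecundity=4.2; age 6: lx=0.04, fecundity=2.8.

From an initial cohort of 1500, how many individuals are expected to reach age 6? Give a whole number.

60

Expected survivors = N0 · l_6 = 1500 × 0.04 = 60 → 60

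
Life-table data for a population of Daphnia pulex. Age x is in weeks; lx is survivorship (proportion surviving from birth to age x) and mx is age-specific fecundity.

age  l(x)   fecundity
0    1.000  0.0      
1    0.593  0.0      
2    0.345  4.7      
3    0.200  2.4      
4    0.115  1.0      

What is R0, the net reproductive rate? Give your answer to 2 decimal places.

lx·mx by age: 0, 0, 1.6215, 0.48, 0.115
R0 = Σ lx·mx = 2.2165 → 2.22

2.22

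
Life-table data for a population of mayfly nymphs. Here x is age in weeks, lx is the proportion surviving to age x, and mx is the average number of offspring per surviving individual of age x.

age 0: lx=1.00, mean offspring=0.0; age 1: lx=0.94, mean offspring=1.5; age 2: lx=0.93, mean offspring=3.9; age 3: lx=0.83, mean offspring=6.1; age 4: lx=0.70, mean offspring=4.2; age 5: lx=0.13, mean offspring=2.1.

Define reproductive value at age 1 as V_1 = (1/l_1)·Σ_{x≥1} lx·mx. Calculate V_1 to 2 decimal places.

14.16

lx·mx for x ≥ 1: 1.41, 3.627, 5.063, 2.94, 0.273 → sum = 13.313
V_1 = 13.313 / l_1 = 13.313 / 0.94 = 14.162766… → 14.16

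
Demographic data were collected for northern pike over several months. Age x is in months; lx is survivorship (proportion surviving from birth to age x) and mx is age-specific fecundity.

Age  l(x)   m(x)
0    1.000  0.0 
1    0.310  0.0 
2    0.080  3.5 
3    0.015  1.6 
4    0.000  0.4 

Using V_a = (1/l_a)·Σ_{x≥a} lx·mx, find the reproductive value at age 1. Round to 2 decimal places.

lx·mx for x ≥ 1: 0, 0.28, 0.024, 0 → sum = 0.304
V_1 = 0.304 / l_1 = 0.304 / 0.31 = 0.980645… → 0.98

0.98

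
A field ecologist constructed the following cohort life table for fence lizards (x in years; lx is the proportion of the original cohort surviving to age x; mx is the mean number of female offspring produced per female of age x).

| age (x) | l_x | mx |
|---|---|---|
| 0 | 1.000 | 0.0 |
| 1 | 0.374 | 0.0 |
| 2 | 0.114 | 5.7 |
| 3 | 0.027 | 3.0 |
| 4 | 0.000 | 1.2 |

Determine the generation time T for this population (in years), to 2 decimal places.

2.11

lx·mx: 0, 0, 0.6498, 0.081, 0 → R0 = 0.7308
x·lx·mx: 0, 0, 1.2996, 0.243, 0 → Σ = 1.5426
T = 1.5426 / 0.7308 = 2.110837… → 2.11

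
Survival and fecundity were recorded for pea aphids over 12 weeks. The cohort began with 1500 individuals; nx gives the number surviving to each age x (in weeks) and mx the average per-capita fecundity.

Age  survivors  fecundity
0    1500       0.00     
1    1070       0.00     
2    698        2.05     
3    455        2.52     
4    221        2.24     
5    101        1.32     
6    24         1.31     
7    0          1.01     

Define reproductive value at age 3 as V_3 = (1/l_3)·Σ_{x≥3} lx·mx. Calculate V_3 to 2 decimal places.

lx = nx/n0 = nx/1500: 1, 0.71333…, 0.46533…, 0.30333…, 0.14733…, 0.06733…, 0.016, 0
lx·mx for x ≥ 3: 0.7644…, 0.330027…, 0.08888…, 0.02096, 0 → sum = 1.204267…
V_3 = 1.204267… / l_3 = 1.204267… / 0.303333… = 3.97011… → 3.97

3.97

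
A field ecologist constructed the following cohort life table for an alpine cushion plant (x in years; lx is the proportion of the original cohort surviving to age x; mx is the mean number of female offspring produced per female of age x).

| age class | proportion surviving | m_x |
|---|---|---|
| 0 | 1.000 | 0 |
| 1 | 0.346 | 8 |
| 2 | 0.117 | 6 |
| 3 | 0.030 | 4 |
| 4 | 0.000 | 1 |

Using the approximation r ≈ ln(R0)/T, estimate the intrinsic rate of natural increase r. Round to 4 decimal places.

1.0125

R0 = Σ lx·mx = 0 + 2.768 + 0.702 + 0.12 + 0 = 3.59
Σ x·lx·mx = 4.532; T = 4.532/3.59 = 1.2624…
r ≈ ln(R0)/T = ln(3.59)/1.2624… = 1.012482… → 1.0125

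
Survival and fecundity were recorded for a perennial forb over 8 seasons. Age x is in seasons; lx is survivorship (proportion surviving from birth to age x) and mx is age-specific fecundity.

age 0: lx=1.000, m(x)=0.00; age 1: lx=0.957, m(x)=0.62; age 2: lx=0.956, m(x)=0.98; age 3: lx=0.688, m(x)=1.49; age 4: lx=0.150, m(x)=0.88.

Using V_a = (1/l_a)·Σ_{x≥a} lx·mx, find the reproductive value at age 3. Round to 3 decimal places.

lx·mx for x ≥ 3: 1.02512, 0.132 → sum = 1.15712
V_3 = 1.15712 / l_3 = 1.15712 / 0.688 = 1.68186… → 1.682

1.682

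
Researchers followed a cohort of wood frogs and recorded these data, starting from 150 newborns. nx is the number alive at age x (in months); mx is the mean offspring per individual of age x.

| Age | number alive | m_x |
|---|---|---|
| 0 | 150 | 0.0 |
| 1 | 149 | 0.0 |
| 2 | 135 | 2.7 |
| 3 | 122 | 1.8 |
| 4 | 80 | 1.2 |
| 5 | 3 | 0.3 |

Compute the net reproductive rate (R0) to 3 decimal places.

4.540

lx = nx/n0 = nx/150: 1, 0.99333…, 0.9, 0.81333…, 0.53333…, 0.02
lx·mx by age: 0, 0, 2.43, 1.464…, 0.64…, 0.006
R0 = Σ lx·mx = 4.54… → 4.540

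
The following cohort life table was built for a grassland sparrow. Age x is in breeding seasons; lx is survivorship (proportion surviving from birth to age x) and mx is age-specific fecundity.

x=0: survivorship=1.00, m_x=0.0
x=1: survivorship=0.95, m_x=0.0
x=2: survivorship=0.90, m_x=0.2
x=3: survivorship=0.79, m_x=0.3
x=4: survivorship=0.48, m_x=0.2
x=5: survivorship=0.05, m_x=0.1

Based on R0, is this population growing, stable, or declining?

declining

R0 = Σ lx·mx = 0 + 0 + 0.18 + 0.237 + 0.096 + 0.005 = 0.518
R0 < 1, so the population is declining.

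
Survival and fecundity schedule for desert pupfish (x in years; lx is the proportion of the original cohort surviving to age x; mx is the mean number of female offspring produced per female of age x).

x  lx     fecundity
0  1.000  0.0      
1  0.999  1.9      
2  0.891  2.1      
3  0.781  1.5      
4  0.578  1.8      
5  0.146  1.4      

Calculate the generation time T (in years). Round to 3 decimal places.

lx·mx: 0, 1.8981, 1.8711, 1.1715, 1.0404, 0.2044 → R0 = 6.1855
x·lx·mx: 0, 1.8981, 3.7422, 3.5145, 4.1616, 1.022 → Σ = 14.3384
T = 14.3384 / 6.1855 = 2.318066… → 2.318

2.318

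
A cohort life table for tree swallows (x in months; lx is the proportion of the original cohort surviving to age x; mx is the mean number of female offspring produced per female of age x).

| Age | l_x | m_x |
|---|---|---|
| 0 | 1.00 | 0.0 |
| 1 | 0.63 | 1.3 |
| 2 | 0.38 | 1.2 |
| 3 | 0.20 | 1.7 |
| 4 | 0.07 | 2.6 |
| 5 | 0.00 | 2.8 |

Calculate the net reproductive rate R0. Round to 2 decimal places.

1.80

lx·mx by age: 0, 0.819, 0.456, 0.34, 0.182, 0
R0 = Σ lx·mx = 1.797 → 1.80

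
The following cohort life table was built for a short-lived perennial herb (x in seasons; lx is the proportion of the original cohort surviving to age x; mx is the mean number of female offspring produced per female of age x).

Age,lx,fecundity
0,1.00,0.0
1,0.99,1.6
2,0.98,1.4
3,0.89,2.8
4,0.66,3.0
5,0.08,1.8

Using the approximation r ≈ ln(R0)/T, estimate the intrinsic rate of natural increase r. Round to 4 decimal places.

0.7498

R0 = Σ lx·mx = 0 + 1.584 + 1.372 + 2.492 + 1.98 + 0.144 = 7.572
Σ x·lx·mx = 20.444; T = 20.444/7.572 = 2.69995…
r ≈ ln(R0)/T = ln(7.572)/2.69995… = 0.749814… → 0.7498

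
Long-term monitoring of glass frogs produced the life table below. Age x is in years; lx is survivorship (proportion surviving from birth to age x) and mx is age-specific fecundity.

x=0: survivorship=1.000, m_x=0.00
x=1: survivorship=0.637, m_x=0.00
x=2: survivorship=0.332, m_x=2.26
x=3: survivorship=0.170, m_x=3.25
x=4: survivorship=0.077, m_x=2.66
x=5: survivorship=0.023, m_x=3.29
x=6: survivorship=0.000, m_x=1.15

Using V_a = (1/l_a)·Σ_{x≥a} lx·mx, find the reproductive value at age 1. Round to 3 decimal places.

2.486

lx·mx for x ≥ 1: 0, 0.75032, 0.5525, 0.20482, 0.07567, 0 → sum = 1.58331
V_1 = 1.58331 / l_1 = 1.58331 / 0.637 = 2.485573… → 2.486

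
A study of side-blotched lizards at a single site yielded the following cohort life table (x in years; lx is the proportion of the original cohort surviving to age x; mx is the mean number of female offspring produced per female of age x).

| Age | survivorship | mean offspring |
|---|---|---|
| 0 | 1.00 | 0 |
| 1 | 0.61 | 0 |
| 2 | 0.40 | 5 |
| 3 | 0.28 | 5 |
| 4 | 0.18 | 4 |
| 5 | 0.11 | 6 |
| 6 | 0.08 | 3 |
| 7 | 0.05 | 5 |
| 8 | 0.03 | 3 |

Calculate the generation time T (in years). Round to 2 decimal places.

3.41

lx·mx: 0, 0, 2, 1.4, 0.72, 0.66, 0.24, 0.25, 0.09 → R0 = 5.36
x·lx·mx: 0, 0, 4, 4.2, 2.88, 3.3, 1.44, 1.75, 0.72 → Σ = 18.29
T = 18.29 / 5.36 = 3.412313… → 3.41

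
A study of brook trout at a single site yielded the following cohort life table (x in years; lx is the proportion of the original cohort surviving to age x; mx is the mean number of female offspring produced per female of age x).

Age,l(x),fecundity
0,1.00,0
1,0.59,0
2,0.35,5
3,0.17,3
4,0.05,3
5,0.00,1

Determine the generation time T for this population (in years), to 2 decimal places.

lx·mx: 0, 0, 1.75, 0.51, 0.15, 0 → R0 = 2.41
x·lx·mx: 0, 0, 3.5, 1.53, 0.6, 0 → Σ = 5.63
T = 5.63 / 2.41 = 2.3361… → 2.34

2.34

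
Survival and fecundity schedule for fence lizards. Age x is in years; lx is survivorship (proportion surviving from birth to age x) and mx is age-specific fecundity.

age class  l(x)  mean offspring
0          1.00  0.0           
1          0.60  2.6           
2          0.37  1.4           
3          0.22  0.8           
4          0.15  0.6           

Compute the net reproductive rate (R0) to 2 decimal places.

lx·mx by age: 0, 1.56, 0.518, 0.176, 0.09
R0 = Σ lx·mx = 2.344 → 2.34

2.34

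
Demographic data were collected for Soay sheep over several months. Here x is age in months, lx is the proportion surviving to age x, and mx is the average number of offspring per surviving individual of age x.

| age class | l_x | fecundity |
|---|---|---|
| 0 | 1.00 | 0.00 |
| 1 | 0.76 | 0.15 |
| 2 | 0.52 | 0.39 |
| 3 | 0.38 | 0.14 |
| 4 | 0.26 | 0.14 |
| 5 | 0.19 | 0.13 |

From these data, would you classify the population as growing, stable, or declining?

R0 = Σ lx·mx = 0 + 0.114 + 0.2028 + 0.0532 + 0.0364 + 0.0247 = 0.4311
R0 < 1, so the population is declining.

declining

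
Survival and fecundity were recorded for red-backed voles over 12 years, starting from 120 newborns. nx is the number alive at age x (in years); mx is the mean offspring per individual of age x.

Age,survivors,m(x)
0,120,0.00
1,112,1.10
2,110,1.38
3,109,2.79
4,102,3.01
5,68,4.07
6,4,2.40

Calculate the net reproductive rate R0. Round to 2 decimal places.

lx = nx/n0 = nx/120: 1, 0.93333…, 0.91667…, 0.90833…, 0.85, 0.56667…, 0.03333…
lx·mx by age: 0, 1.026667…, 1.265…, 2.53425…, 2.5585, 2.306333…, 0.08…
R0 = Σ lx·mx = 9.77075… → 9.77

9.77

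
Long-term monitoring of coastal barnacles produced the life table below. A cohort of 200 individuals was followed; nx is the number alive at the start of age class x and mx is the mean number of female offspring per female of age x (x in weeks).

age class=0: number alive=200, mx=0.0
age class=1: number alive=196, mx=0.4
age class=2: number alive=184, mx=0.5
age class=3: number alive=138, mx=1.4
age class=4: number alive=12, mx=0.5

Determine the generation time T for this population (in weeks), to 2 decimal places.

lx = nx/n0 = nx/200: 1, 0.98, 0.92, 0.69, 0.06
lx·mx: 0, 0.392, 0.46, 0.966, 0.03 → R0 = 1.848
x·lx·mx: 0, 0.392, 0.92, 2.898, 0.12 → Σ = 4.33
T = 4.33 / 1.848 = 2.343074… → 2.34

2.34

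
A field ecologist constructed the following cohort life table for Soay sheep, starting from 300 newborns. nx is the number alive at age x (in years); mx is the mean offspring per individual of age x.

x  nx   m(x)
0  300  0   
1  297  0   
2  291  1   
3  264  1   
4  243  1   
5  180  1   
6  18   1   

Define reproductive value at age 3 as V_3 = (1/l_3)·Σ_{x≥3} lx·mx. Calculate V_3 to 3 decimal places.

2.670

lx = nx/n0 = nx/300: 1, 0.99, 0.97, 0.88, 0.81, 0.6, 0.06
lx·mx for x ≥ 3: 0.88, 0.81, 0.6, 0.06 → sum = 2.35
V_3 = 2.35 / l_3 = 2.35 / 0.88 = 2.670455… → 2.670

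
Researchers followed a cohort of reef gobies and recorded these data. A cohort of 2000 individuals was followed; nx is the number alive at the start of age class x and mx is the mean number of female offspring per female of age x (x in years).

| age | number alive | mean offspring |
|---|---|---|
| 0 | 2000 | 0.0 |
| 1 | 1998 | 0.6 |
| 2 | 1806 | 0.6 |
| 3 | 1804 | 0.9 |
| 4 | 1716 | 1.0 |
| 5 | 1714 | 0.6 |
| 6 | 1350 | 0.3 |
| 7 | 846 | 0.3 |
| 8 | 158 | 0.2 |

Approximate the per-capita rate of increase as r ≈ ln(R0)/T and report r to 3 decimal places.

0.386

lx = nx/n0 = nx/2000: 1, 0.999, 0.903, 0.902, 0.858, 0.857, 0.675, 0.423, 0.079
R0 = Σ lx·mx = 0 + 0.5994 + 0.5418 + 0.8118 + 0.858 + 0.5142 + 0.2025 + 0.1269 + 0.0158 = 3.6704
Σ x·lx·mx = 12.3511; T = 12.3511/3.6704 = 3.36506…
r ≈ ln(R0)/T = ln(3.6704)/3.36506… = 0.38641… → 0.386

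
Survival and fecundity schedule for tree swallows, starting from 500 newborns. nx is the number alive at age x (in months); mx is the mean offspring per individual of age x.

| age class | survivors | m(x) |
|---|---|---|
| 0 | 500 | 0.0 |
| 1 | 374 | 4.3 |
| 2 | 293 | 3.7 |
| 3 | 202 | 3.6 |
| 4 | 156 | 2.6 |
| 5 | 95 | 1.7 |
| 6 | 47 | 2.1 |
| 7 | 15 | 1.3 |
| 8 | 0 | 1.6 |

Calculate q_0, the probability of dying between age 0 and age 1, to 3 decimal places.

0.252

lx = nx/n0 = nx/500: 1, 0.748, 0.586, 0.404, 0.312, 0.19, 0.094, 0.03, 0
q_0 = (l_0 − l_1) / l_0 = (1 − 0.748) / 1
     = 0.252 / 1 = 0.252 → 0.252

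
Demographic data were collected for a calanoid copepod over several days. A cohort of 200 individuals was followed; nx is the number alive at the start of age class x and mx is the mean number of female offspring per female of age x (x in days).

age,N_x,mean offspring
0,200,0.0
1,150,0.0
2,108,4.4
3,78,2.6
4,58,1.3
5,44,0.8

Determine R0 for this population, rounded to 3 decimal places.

lx = nx/n0 = nx/200: 1, 0.75, 0.54, 0.39, 0.29, 0.22
lx·mx by age: 0, 0, 2.376, 1.014, 0.377, 0.176
R0 = Σ lx·mx = 3.943 → 3.943

3.943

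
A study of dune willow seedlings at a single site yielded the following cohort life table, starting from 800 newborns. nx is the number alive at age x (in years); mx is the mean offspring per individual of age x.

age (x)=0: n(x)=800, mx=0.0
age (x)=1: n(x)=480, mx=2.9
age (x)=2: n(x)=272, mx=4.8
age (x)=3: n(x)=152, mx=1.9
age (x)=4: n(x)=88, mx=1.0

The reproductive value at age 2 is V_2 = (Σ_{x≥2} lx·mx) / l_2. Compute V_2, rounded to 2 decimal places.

lx = nx/n0 = nx/800: 1, 0.6, 0.34, 0.19, 0.11
lx·mx for x ≥ 2: 1.632, 0.361, 0.11 → sum = 2.103
V_2 = 2.103 / l_2 = 2.103 / 0.34 = 6.185294… → 6.19

6.19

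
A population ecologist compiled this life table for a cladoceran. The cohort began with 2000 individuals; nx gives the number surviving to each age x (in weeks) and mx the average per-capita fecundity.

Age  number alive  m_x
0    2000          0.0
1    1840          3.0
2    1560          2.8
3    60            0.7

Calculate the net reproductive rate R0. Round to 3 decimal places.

lx = nx/n0 = nx/2000: 1, 0.92, 0.78, 0.03
lx·mx by age: 0, 2.76, 2.184, 0.021
R0 = Σ lx·mx = 4.965 → 4.965

4.965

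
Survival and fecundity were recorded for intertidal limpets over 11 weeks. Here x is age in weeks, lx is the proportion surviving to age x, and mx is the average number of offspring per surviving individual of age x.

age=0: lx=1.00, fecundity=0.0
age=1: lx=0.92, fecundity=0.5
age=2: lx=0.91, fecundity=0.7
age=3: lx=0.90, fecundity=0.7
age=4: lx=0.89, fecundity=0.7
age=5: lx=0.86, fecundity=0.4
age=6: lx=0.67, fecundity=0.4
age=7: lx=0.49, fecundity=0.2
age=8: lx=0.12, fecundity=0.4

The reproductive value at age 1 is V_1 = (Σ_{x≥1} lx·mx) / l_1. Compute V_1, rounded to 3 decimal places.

3.378

lx·mx for x ≥ 1: 0.46, 0.637, 0.63, 0.623, 0.344, 0.268, 0.098, 0.048 → sum = 3.108
V_1 = 3.108 / l_1 = 3.108 / 0.92 = 3.378261… → 3.378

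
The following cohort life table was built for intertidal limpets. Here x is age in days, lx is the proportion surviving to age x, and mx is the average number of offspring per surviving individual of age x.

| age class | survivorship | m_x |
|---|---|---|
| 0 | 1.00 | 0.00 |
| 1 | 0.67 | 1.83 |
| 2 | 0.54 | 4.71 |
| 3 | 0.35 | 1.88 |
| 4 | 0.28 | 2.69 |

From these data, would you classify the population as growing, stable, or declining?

growing

R0 = Σ lx·mx = 0 + 1.2261 + 2.5434 + 0.658 + 0.7532 = 5.1807
R0 > 1, so the population is growing.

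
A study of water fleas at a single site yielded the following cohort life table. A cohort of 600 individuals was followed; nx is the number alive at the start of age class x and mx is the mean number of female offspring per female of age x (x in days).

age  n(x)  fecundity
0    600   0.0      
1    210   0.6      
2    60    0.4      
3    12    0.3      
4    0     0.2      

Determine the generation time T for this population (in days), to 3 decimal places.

lx = nx/n0 = nx/600: 1, 0.35, 0.1, 0.02, 0
lx·mx: 0, 0.21, 0.04, 0.006, 0 → R0 = 0.256
x·lx·mx: 0, 0.21, 0.08, 0.018, 0 → Σ = 0.308
T = 0.308 / 0.256 = 1.203125 → 1.203

1.203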